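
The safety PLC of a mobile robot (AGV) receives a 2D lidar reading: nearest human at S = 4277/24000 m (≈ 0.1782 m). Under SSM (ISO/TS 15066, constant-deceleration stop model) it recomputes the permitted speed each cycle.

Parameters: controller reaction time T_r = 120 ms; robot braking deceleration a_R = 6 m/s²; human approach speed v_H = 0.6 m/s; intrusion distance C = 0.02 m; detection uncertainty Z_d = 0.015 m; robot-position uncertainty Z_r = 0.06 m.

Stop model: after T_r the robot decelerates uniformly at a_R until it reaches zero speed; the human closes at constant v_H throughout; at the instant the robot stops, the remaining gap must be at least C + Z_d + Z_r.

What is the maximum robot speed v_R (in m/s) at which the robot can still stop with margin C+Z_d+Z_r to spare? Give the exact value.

collect terms ⇒ (1/12)·v_R² + (11/50)·v_R + (-269/24000) = 0
  disc = (11/50)² − 4·(1/12)·(-269/24000) = 18769/360000 ; √disc = 137/600
  v_R = (−(11/50) + 137/600) / (2·(1/12)) = 1/20 m/s
check:
braking lasts T_s = (1/20)/6 = 0.0083 s
robot covers v_R·T_r = 0.0500·0.1200 = 0.0060 m before braking
robot under decel: 0.0500²/(2·6.0000) = 0.0002 m
human closes 0.6000·0.1283 = 0.0770 m
residual clearance needed = 0.0200+0.0150+0.0600 = 0.0950 m
sum ≈ 0.0060+0.0002+0.0770+0.0950 ≈ 0.1782 m = S ✓

v_R_max = 1/20 m/s = 0.0500 m/s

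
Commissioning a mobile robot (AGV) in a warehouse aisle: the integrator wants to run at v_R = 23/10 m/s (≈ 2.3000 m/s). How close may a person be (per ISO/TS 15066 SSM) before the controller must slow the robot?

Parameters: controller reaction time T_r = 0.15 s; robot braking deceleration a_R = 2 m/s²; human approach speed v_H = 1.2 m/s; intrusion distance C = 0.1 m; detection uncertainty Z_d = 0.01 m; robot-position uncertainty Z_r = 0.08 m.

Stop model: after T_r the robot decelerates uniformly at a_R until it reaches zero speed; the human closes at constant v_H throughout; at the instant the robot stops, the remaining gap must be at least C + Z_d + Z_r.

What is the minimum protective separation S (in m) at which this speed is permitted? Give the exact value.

S_min = 1367/400 m = 3.4175 m

stop time T_s = (23/10)/2 = 1.1500 s
robot covers v_R·T_r = 2.3000·0.1500 = 0.3450 m before braking
braking distance = 2.3000²/(2·2.0000) = 1.3225 m
person approaches 1.2000·(0.1500+1.1500) = 1.5600 m
residual clearance needed = 0.1000+0.0100+0.0800 = 0.1900 m
S_min ≈ 0.3450+1.3225+1.5600+0.1900  ⇒  S_min = 1367/400 m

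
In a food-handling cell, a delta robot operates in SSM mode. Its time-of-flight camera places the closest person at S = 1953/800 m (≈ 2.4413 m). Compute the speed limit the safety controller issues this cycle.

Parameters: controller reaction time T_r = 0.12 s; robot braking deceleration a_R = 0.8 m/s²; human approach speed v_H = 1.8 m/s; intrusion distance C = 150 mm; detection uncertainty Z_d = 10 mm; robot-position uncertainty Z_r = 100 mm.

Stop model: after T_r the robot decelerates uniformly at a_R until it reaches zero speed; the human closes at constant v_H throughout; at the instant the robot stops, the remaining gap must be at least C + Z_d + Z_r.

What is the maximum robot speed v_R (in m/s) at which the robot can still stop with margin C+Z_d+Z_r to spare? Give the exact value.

v_R_max = 7/10 m/s = 0.7000 m/s

collect terms ⇒ (5/8)·v_R² + (237/100)·v_R + (-7861/4000) = 0
  disc = (237/100)² − 4·(5/8)·(-7861/4000) = 421201/40000 ; √disc = 649/200
  v_R = (−(237/100) + 649/200) / (2·(5/8)) = 7/10 m/s
check:
braking lasts T_s = (7/10)/(4/5) = 0.8750 s
robot covers v_R·T_r = 0.7000·0.1200 = 0.0840 m before braking
robot under decel: 0.7000²/(2·0.8000) = 0.3063 m
person approaches 1.8000·(0.1200+0.8750) = 1.7910 m
residual clearance needed = 0.1500+0.0100+0.1000 = 0.2600 m
sum ≈ 0.0840+0.3063+1.7910+0.2600 ≈ 2.4413 m = S ✓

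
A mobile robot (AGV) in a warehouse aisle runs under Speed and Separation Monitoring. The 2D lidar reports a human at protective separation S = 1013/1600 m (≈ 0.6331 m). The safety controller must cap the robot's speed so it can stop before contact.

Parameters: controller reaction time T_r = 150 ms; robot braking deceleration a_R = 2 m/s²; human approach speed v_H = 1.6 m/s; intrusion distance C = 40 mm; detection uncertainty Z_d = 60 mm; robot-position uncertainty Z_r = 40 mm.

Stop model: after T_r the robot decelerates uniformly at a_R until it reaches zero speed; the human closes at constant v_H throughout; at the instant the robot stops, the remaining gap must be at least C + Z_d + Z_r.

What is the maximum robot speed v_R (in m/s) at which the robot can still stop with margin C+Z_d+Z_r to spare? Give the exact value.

v_R_max = 1/4 m/s = 0.2500 m/s

collect terms ⇒ (1/4)·v_R² + (19/20)·v_R + (-81/320) = 0
  disc = (19/20)² − 4·(1/4)·(-81/320) = 1849/1600 ; √disc = 43/40
  v_R = (−(19/20) + 43/40) / (2·(1/4)) = 1/4 m/s
check:
T_s = v_R/a_R = (1/4)/2 = 0.1250 s
reaction-phase robot travel = 0.2500·0.1500 = 0.0375 m
robot under decel: 0.2500²/(2·2.0000) = 0.0156 m
human over T_r+T_s: 1.6000·(0.1500+0.1250) = 0.4400 m
C+Z_d+Z_r = 0.0400+0.0600+0.0400 = 0.1400 m
sum ≈ 0.0375+0.0156+0.4400+0.1400 ≈ 0.6331 m = S ✓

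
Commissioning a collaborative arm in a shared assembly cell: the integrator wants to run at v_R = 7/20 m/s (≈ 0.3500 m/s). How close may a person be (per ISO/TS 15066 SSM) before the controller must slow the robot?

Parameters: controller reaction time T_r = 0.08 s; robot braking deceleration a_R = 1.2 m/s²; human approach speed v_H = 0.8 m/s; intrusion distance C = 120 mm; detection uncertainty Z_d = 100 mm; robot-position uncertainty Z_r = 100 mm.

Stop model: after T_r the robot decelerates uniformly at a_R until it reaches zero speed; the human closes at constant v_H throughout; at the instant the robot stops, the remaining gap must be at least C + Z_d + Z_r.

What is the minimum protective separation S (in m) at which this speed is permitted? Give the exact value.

S_min = 5571/8000 m = 0.6964 m

T_s = v_R/a_R = (7/20)/(6/5) = 0.2917 s
robot covers v_R·T_r = 0.3500·0.0800 = 0.0280 m before braking
braking distance = 0.3500²/(2·1.2000) = 0.0510 m
person approaches 0.8000·(0.0800+0.2917) = 0.2973 m
residual clearance needed = 0.1200+0.1000+0.1000 = 0.3200 m
S_min ≈ 0.0280+0.0510+0.2973+0.3200  ⇒  S_min = 5571/8000 m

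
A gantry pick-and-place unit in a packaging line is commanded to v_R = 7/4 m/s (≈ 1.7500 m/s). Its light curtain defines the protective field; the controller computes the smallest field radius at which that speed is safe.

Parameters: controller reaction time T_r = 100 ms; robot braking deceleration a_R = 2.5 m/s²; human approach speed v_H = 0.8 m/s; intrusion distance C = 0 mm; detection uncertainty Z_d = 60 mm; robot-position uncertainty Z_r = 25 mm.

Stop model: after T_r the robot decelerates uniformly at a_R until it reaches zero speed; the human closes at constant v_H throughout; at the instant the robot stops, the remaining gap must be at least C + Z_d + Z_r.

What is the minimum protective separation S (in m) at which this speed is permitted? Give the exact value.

S_min = 121/80 m = 1.5125 m

braking lasts T_s = (7/4)/(5/2) = 0.7000 s
reaction-phase robot travel = 1.7500·0.1000 = 0.1750 m
robot covers 1.7500·0.7000 − ½·2.5000·0.7000² = 0.6125 m while stopping
human closes 0.8000·0.8000 = 0.6400 m
C+Z_d+Z_r = 0.0000+0.0600+0.0250 = 0.0850 m
S_min ≈ 0.1750+0.6125+0.6400+0.0850  ⇒  S_min = 121/80 m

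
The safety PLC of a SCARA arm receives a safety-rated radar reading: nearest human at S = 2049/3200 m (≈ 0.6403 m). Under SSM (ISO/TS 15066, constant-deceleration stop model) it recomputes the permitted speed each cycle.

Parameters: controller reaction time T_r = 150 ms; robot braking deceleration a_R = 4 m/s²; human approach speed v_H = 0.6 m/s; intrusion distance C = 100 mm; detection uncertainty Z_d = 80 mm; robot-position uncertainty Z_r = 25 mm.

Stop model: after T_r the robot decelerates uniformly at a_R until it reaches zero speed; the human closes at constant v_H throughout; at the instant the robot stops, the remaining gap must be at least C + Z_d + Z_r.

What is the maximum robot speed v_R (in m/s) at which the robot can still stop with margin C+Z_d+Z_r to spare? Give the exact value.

at the boundary: (1/8)·v² + (3/10)·v + (-221/640) = 0
  disc = (3/10)² − 4·(1/8)·(-221/640) = 1681/6400 ; √disc = 41/80
  v_R = (−(3/10) + 41/80) / (2·(1/8)) = 17/20 m/s
check:
stop time T_s = (17/20)/4 = 0.2125 s
reaction-phase robot travel = 0.8500·0.1500 = 0.1275 m
robot covers 0.8500·0.2125 − ½·4.0000·0.2125² = 0.0903 m while stopping
human over T_r+T_s: 0.6000·(0.1500+0.2125) = 0.2175 m
C+Z_d+Z_r = 0.1000+0.0800+0.0250 = 0.2050 m
sum ≈ 0.1275+0.0903+0.2175+0.2050 ≈ 0.6403 m = S ✓

v_R_max = 17/20 m/s = 0.8500 m/s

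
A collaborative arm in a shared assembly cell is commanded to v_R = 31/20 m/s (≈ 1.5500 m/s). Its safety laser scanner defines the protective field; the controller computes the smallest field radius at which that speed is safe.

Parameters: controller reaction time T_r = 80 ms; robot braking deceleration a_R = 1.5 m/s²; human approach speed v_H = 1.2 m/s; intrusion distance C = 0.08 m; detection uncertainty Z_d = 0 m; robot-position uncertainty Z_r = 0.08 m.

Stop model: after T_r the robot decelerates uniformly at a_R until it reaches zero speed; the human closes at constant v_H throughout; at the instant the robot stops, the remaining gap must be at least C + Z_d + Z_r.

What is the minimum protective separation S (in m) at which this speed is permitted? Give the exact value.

S_min = 581/240 m = 2.4208 m

stop time T_s = (31/20)/(3/2) = 1.0333 s
robot covers v_R·T_r = 1.5500·0.0800 = 0.1240 m before braking
robot covers 1.5500·1.0333 − ½·1.5000·1.0333² = 0.8008 m while stopping
human closes 1.2000·1.1133 = 1.3360 m
margins: 0.0800+0.0000+0.0800 = 0.1600 m
S_min ≈ 0.1240+0.8008+1.3360+0.1600  ⇒  S_min = 581/240 m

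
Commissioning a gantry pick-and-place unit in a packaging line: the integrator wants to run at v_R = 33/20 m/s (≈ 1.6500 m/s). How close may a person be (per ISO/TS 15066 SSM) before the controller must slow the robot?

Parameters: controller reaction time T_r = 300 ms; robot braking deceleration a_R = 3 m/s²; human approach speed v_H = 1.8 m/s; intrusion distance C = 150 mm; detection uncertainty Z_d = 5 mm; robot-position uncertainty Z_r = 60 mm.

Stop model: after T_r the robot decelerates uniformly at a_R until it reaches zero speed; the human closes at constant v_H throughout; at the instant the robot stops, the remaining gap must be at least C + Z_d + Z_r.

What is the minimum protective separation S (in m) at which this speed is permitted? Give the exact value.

T_s = v_R/a_R = (33/20)/3 = 0.5500 s
robot covers v_R·T_r = 1.6500·0.3000 = 0.4950 m before braking
robot covers 1.6500·0.5500 − ½·3.0000·0.5500² = 0.4537 m while stopping
human closes 1.8000·0.8500 = 1.5300 m
margins: 0.1500+0.0050+0.0600 = 0.2150 m
S_min ≈ 0.4950+0.4537+1.5300+0.2150  ⇒  S_min = 431/160 m

S_min = 431/160 m = 2.6938 m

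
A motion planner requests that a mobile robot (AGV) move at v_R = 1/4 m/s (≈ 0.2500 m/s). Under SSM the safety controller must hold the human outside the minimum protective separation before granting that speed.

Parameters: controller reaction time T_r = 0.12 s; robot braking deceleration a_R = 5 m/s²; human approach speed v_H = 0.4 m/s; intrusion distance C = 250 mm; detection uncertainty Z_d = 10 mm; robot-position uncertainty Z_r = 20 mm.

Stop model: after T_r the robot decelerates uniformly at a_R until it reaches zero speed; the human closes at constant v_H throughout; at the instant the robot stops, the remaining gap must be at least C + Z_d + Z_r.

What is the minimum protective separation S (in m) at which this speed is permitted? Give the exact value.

braking lasts T_s = (1/4)/5 = 0.0500 s
robot covers v_R·T_r = 0.2500·0.1200 = 0.0300 m before braking
robot covers 0.2500·0.0500 − ½·5.0000·0.0500² = 0.0063 m while stopping
person approaches 0.4000·(0.1200+0.0500) = 0.0680 m
margins: 0.2500+0.0100+0.0200 = 0.2800 m
S_min ≈ 0.0300+0.0063+0.0680+0.2800  ⇒  S_min = 1537/4000 m

S_min = 1537/4000 m = 0.3842 m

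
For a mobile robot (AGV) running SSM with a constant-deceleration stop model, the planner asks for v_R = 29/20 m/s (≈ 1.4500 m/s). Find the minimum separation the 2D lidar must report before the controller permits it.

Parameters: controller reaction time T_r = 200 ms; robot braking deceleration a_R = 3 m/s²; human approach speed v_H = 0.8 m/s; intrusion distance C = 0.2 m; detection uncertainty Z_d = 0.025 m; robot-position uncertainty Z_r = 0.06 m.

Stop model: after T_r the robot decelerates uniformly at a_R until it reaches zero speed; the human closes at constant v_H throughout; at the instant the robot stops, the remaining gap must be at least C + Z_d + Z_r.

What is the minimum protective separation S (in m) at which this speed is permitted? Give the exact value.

S_min = 3533/2400 m = 1.4721 m

braking lasts T_s = (29/20)/3 = 0.4833 s
robot covers v_R·T_r = 1.4500·0.2000 = 0.2900 m before braking
robot covers 1.4500·0.4833 − ½·3.0000·0.4833² = 0.3504 m while stopping
human over T_r+T_s: 0.8000·(0.2000+0.4833) = 0.5467 m
margins: 0.2000+0.0250+0.0600 = 0.2850 m
S_min ≈ 0.2900+0.3504+0.5467+0.2850  ⇒  S_min = 3533/2400 m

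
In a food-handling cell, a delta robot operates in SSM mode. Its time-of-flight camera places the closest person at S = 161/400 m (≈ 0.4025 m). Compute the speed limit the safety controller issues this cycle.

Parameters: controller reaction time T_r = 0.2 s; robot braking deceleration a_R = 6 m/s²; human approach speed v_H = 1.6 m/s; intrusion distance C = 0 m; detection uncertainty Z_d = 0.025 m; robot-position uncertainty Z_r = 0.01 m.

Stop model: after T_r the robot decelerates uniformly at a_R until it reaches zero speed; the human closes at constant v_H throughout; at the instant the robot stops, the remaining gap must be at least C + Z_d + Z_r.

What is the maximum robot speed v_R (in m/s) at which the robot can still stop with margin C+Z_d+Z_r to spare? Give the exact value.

collect terms ⇒ (1/12)·v_R² + (7/15)·v_R + (-19/400) = 0
  disc = (7/15)² − 4·(1/12)·(-19/400) = 841/3600 ; √disc = 29/60
  v_R = (−(7/15) + 29/60) / (2·(1/12)) = 1/10 m/s
check:
T_s = v_R/a_R = (1/10)/6 = 0.0167 s
robot covers v_R·T_r = 0.1000·0.2000 = 0.0200 m before braking
braking distance = 0.1000²/(2·6.0000) = 0.0008 m
person approaches 1.6000·(0.2000+0.0167) = 0.3467 m
C+Z_d+Z_r = 0.0000+0.0250+0.0100 = 0.0350 m
sum ≈ 0.0200+0.0008+0.3467+0.0350 ≈ 0.4025 m = S ✓

v_R_max = 1/10 m/s = 0.1000 m/s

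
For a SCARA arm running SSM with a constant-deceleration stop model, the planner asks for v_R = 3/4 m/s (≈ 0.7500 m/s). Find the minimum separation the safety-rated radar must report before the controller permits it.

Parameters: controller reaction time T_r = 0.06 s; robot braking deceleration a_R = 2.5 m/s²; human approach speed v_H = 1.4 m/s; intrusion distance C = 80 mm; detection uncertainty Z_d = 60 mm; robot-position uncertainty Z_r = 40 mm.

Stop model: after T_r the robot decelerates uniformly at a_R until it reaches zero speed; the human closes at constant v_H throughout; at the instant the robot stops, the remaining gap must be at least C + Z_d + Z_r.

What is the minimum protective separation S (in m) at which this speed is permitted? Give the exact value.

S_min = 1683/2000 m = 0.8415 m

T_s = v_R/a_R = (3/4)/(5/2) = 0.3000 s
robot in T_r: 0.7500·0.0600 = 0.0450 m
braking distance = 0.7500²/(2·2.5000) = 0.1125 m
person approaches 1.4000·(0.0600+0.3000) = 0.5040 m
C+Z_d+Z_r = 0.0800+0.0600+0.0400 = 0.1800 m
S_min ≈ 0.0450+0.1125+0.5040+0.1800  ⇒  S_min = 1683/2000 m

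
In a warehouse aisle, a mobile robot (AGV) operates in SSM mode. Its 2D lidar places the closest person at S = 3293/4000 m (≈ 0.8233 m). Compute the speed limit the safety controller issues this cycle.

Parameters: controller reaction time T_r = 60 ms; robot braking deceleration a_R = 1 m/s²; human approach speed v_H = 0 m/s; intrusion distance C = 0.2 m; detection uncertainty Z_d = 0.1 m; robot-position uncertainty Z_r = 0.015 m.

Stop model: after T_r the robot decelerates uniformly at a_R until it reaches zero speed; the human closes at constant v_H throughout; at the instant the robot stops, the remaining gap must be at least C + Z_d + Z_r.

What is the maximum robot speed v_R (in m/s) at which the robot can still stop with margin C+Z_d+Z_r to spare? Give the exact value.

quadratic (1/2)·v² + (3/50)·v + (-2033/4000) = 0
  disc = (3/50)² − 4·(1/2)·(-2033/4000) = 10201/10000 ; √disc = 101/100
  v_R = (−(3/50) + 101/100) / (2·(1/2)) = 19/20 m/s
check:
T_s = v_R/a_R = (19/20)/1 = 0.9500 s
robot in T_r: 0.9500·0.0600 = 0.0570 m
robot under decel: 0.9500²/(2·1.0000) = 0.4512 m
person approaches 0.0000·(0.0600+0.9500) = 0.0000 m
residual clearance needed = 0.2000+0.1000+0.0150 = 0.3150 m
sum ≈ 0.0570+0.4512+0.0000+0.3150 ≈ 0.8233 m = S ✓

v_R_max = 19/20 m/s = 0.9500 m/s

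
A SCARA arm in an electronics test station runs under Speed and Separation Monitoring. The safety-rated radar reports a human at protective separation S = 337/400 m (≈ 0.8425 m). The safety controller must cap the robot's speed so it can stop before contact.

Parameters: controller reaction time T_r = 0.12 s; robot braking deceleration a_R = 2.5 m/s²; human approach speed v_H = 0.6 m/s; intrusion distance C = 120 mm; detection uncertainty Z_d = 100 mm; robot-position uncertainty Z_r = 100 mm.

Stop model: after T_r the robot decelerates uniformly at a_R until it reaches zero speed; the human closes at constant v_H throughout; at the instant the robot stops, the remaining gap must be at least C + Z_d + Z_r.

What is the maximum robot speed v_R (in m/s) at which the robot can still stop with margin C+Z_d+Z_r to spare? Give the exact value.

v_R_max = 17/20 m/s = 0.8500 m/s

at the boundary: (1/5)·v² + (9/25)·v + (-901/2000) = 0
  disc = (9/25)² − 4·(1/5)·(-901/2000) = 49/100 ; √disc = 7/10
  v_R = (−(9/25) + 7/10) / (2·(1/5)) = 17/20 m/s
check:
stop time T_s = (17/20)/(5/2) = 0.3400 s
robot covers v_R·T_r = 0.8500·0.1200 = 0.1020 m before braking
robot under decel: 0.8500²/(2·2.5000) = 0.1445 m
human over T_r+T_s: 0.6000·(0.1200+0.3400) = 0.2760 m
margins: 0.1200+0.1000+0.1000 = 0.3200 m
sum ≈ 0.1020+0.1445+0.2760+0.3200 ≈ 0.8425 m = S ✓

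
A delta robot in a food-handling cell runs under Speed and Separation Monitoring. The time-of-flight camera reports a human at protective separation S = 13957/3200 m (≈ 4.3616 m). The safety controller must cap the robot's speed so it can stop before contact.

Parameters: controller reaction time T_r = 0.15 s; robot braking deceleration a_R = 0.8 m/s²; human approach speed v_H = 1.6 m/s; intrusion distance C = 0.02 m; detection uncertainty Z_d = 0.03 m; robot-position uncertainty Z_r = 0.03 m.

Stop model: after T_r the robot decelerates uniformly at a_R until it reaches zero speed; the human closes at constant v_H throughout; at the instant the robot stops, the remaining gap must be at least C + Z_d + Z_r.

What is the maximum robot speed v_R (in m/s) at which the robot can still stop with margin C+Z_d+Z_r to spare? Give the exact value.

at the boundary: (5/8)·v² + (43/20)·v + (-12933/3200) = 0
  disc = (43/20)² − 4·(5/8)·(-12933/3200) = 94249/6400 ; √disc = 307/80
  v_R = (−(43/20) + 307/80) / (2·(5/8)) = 27/20 m/s
check:
T_s = v_R/a_R = (27/20)/(4/5) = 1.6875 s
robot covers v_R·T_r = 1.3500·0.1500 = 0.2025 m before braking
robot under decel: 1.3500²/(2·0.8000) = 1.1391 m
person approaches 1.6000·(0.1500+1.6875) = 2.9400 m
margins: 0.0200+0.0300+0.0300 = 0.0800 m
sum ≈ 0.2025+1.1391+2.9400+0.0800 ≈ 4.3616 m = S ✓

v_R_max = 27/20 m/s = 1.3500 m/s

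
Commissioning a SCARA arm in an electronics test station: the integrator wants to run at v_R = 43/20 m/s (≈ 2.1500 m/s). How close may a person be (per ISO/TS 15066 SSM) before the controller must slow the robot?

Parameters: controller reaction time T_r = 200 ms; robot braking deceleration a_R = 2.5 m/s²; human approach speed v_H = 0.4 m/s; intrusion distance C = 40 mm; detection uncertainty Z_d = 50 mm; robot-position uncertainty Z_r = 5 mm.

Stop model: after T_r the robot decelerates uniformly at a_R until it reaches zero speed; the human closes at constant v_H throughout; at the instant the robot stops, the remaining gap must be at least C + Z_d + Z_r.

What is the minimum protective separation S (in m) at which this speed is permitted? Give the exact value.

S_min = 3747/2000 m = 1.8735 m

braking lasts T_s = (43/20)/(5/2) = 0.8600 s
robot covers v_R·T_r = 2.1500·0.2000 = 0.4300 m before braking
robot covers 2.1500·0.8600 − ½·2.5000·0.8600² = 0.9245 m while stopping
person approaches 0.4000·(0.2000+0.8600) = 0.4240 m
residual clearance needed = 0.0400+0.0500+0.0050 = 0.0950 m
S_min ≈ 0.4300+0.9245+0.4240+0.0950  ⇒  S_min = 3747/2000 m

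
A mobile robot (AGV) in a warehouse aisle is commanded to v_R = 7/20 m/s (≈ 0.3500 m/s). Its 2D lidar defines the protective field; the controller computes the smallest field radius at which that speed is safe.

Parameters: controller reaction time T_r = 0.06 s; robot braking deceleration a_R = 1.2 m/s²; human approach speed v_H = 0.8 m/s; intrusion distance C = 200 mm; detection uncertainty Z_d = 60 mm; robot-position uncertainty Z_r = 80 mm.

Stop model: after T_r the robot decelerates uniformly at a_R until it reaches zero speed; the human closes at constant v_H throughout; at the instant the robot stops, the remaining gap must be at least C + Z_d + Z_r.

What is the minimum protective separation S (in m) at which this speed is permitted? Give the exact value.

T_s = v_R/a_R = (7/20)/(6/5) = 0.2917 s
robot in T_r: 0.3500·0.0600 = 0.0210 m
braking distance = 0.3500²/(2·1.2000) = 0.0510 m
person approaches 0.8000·(0.0600+0.2917) = 0.2813 m
residual clearance needed = 0.2000+0.0600+0.0800 = 0.3400 m
S_min ≈ 0.0210+0.0510+0.2813+0.3400  ⇒  S_min = 5547/8000 m

S_min = 5547/8000 m = 0.6934 m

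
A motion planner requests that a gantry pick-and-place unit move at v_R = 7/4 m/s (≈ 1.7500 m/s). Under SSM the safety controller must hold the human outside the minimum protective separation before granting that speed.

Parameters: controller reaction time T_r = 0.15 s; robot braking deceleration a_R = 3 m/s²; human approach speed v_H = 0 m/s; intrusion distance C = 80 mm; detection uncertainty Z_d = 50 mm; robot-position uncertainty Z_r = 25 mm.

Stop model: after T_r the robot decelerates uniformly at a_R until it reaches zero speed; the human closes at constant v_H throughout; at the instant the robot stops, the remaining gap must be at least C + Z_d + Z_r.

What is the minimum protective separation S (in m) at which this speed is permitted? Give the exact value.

braking lasts T_s = (7/4)/3 = 0.5833 s
robot covers v_R·T_r = 1.7500·0.1500 = 0.2625 m before braking
robot under decel: 1.7500²/(2·3.0000) = 0.5104 m
person approaches 0.0000·(0.1500+0.5833) = 0.0000 m
margins: 0.0800+0.0500+0.0250 = 0.1550 m
S_min ≈ 0.2625+0.5104+0.0000+0.1550  ⇒  S_min = 2227/2400 m

S_min = 2227/2400 m = 0.9279 m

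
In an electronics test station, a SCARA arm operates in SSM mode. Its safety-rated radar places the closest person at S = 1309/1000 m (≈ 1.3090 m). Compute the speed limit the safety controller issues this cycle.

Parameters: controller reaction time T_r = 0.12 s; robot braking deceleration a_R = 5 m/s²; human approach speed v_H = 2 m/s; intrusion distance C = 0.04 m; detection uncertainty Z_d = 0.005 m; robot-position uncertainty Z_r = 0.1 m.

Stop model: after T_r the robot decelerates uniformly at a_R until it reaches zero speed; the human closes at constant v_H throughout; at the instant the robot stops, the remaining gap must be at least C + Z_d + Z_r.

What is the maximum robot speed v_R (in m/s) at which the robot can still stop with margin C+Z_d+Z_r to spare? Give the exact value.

quadratic (1/10)·v² + (13/25)·v + (-231/250) = 0
  disc = (13/25)² − 4·(1/10)·(-231/250) = 16/25 ; √disc = 4/5
  v_R = (−(13/25) + 4/5) / (2·(1/10)) = 7/5 m/s
check:
braking lasts T_s = (7/5)/5 = 0.2800 s
robot covers v_R·T_r = 1.4000·0.1200 = 0.1680 m before braking
robot covers 1.4000·0.2800 − ½·5.0000·0.2800² = 0.1960 m while stopping
person approaches 2.0000·(0.1200+0.2800) = 0.8000 m
C+Z_d+Z_r = 0.0400+0.0050+0.1000 = 0.1450 m
sum ≈ 0.1680+0.1960+0.8000+0.1450 ≈ 1.3090 m = S ✓

v_R_max = 7/5 m/s = 1.4000 m/s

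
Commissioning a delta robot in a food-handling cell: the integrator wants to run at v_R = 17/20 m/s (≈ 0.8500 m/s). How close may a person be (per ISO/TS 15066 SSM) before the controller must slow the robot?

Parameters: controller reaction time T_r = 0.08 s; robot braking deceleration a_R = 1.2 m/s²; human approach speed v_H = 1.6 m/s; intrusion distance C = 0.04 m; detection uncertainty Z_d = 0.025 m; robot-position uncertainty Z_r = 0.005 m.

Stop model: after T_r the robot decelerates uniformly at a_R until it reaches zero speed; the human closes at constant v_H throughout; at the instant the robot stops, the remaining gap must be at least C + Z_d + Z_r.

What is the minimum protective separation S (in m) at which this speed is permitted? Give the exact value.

stop time T_s = (17/20)/(6/5) = 0.7083 s
robot in T_r: 0.8500·0.0800 = 0.0680 m
robot under decel: 0.8500²/(2·1.2000) = 0.3010 m
human over T_r+T_s: 1.6000·(0.0800+0.7083) = 1.2613 m
residual clearance needed = 0.0400+0.0250+0.0050 = 0.0700 m
S_min ≈ 0.0680+0.3010+1.2613+0.0700  ⇒  S_min = 13603/8000 m

S_min = 13603/8000 m = 1.7004 m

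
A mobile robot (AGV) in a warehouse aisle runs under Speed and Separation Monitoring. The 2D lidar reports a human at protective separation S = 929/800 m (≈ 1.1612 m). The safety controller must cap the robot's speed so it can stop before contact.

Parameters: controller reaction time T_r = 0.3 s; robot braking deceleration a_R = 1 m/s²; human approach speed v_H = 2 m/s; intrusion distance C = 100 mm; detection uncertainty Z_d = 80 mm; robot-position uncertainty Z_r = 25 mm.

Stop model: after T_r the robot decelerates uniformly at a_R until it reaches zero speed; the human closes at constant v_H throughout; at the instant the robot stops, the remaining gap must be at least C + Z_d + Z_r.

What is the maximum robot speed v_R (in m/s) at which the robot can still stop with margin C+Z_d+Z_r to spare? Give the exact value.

at the boundary: (1/2)·v² + (23/10)·v + (-57/160) = 0
  disc = (23/10)² − 4·(1/2)·(-57/160) = 2401/400 ; √disc = 49/20
  v_R = (−(23/10) + 49/20) / (2·(1/2)) = 3/20 m/s
check:
stop time T_s = (3/20)/1 = 0.1500 s
robot in T_r: 0.1500·0.3000 = 0.0450 m
robot covers 0.1500·0.1500 − ½·1.0000·0.1500² = 0.0112 m while stopping
person approaches 2.0000·(0.3000+0.1500) = 0.9000 m
residual clearance needed = 0.1000+0.0800+0.0250 = 0.2050 m
sum ≈ 0.0450+0.0112+0.9000+0.2050 ≈ 1.1612 m = S ✓

v_R_max = 3/20 m/s = 0.1500 m/s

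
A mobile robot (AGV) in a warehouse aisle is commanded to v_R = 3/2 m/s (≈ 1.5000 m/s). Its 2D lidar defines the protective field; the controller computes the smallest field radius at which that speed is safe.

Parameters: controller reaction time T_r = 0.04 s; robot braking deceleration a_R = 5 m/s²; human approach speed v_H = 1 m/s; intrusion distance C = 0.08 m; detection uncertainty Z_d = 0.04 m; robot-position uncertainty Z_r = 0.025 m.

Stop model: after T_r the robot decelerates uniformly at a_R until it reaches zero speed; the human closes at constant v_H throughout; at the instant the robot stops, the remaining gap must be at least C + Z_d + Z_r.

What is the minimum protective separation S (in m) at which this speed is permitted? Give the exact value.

S_min = 77/100 m = 0.7700 m

T_s = v_R/a_R = (3/2)/5 = 0.3000 s
robot covers v_R·T_r = 1.5000·0.0400 = 0.0600 m before braking
robot covers 1.5000·0.3000 − ½·5.0000·0.3000² = 0.2250 m while stopping
human closes 1.0000·0.3400 = 0.3400 m
margins: 0.0800+0.0400+0.0250 = 0.1450 m
S_min ≈ 0.0600+0.2250+0.3400+0.1450  ⇒  S_min = 77/100 m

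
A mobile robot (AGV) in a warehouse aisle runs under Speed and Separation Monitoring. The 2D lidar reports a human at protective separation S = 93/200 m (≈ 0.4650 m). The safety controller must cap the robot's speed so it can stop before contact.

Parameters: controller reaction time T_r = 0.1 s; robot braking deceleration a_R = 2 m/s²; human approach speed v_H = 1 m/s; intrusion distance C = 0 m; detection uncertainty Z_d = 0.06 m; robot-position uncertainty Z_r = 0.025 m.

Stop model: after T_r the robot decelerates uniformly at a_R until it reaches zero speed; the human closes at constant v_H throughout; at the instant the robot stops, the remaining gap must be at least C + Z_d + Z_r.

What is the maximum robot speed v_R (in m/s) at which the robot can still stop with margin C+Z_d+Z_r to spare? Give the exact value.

v_R_max = 2/5 m/s = 0.4000 m/s

quadratic (1/4)·v² + (3/5)·v + (-7/25) = 0
  disc = (3/5)² − 4·(1/4)·(-7/25) = 16/25 ; √disc = 4/5
  v_R = (−(3/5) + 4/5) / (2·(1/4)) = 2/5 m/s
check:
braking lasts T_s = (2/5)/2 = 0.2000 s
reaction-phase robot travel = 0.4000·0.1000 = 0.0400 m
braking distance = 0.4000²/(2·2.0000) = 0.0400 m
person approaches 1.0000·(0.1000+0.2000) = 0.3000 m
C+Z_d+Z_r = 0.0000+0.0600+0.0250 = 0.0850 m
sum ≈ 0.0400+0.0400+0.3000+0.0850 ≈ 0.4650 m = S ✓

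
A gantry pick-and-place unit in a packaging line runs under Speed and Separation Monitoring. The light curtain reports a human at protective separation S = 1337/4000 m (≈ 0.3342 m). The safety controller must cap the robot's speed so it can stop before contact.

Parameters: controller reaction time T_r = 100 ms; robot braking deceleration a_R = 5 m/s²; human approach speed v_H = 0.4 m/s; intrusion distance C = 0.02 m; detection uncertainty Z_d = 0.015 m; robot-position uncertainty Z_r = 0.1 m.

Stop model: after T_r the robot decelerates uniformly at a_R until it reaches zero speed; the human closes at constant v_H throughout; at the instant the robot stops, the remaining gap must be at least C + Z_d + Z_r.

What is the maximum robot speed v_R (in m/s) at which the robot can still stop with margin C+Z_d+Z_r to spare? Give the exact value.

v_R_max = 13/20 m/s = 0.6500 m/s

at the boundary: (1/10)·v² + (9/50)·v + (-637/4000) = 0
  disc = (9/50)² − 4·(1/10)·(-637/4000) = 961/10000 ; √disc = 31/100
  v_R = (−(9/50) + 31/100) / (2·(1/10)) = 13/20 m/s
check:
T_s = v_R/a_R = (13/20)/5 = 0.1300 s
robot in T_r: 0.6500·0.1000 = 0.0650 m
robot under decel: 0.6500²/(2·5.0000) = 0.0423 m
human closes 0.4000·0.2300 = 0.0920 m
C+Z_d+Z_r = 0.0200+0.0150+0.1000 = 0.1350 m
sum ≈ 0.0650+0.0423+0.0920+0.1350 ≈ 0.3342 m = S ✓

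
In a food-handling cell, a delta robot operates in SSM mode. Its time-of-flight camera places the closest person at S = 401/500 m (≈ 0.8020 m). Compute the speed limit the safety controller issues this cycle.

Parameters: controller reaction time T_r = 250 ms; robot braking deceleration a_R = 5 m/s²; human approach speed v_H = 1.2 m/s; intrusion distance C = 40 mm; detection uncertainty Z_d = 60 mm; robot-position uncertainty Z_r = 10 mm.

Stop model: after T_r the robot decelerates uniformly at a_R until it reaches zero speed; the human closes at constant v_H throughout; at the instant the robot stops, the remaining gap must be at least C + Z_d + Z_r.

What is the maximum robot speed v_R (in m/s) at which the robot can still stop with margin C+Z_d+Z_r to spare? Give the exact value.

quadratic (1/10)·v² + (49/100)·v + (-49/125) = 0
  disc = (49/100)² − 4·(1/10)·(-49/125) = 3969/10000 ; √disc = 63/100
  v_R = (−(49/100) + 63/100) / (2·(1/10)) = 7/10 m/s
check:
braking lasts T_s = (7/10)/5 = 0.1400 s
robot in T_r: 0.7000·0.2500 = 0.1750 m
robot under decel: 0.7000²/(2·5.0000) = 0.0490 m
human closes 1.2000·0.3900 = 0.4680 m
residual clearance needed = 0.0400+0.0600+0.0100 = 0.1100 m
sum ≈ 0.1750+0.0490+0.4680+0.1100 ≈ 0.8020 m = S ✓

v_R_max = 7/10 m/s = 0.7000 m/s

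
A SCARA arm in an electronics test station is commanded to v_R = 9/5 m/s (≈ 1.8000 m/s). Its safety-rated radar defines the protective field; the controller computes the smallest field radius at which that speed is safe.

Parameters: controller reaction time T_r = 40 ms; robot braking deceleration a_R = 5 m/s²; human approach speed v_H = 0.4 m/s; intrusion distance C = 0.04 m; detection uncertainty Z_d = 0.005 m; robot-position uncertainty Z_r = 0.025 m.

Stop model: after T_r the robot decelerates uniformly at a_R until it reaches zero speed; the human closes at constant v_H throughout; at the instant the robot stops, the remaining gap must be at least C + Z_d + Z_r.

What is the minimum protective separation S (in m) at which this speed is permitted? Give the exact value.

braking lasts T_s = (9/5)/5 = 0.3600 s
robot covers v_R·T_r = 1.8000·0.0400 = 0.0720 m before braking
robot covers 1.8000·0.3600 − ½·5.0000·0.3600² = 0.3240 m while stopping
human closes 0.4000·0.4000 = 0.1600 m
residual clearance needed = 0.0400+0.0050+0.0250 = 0.0700 m
S_min ≈ 0.0720+0.3240+0.1600+0.0700  ⇒  S_min = 313/500 m

S_min = 313/500 m = 0.6260 m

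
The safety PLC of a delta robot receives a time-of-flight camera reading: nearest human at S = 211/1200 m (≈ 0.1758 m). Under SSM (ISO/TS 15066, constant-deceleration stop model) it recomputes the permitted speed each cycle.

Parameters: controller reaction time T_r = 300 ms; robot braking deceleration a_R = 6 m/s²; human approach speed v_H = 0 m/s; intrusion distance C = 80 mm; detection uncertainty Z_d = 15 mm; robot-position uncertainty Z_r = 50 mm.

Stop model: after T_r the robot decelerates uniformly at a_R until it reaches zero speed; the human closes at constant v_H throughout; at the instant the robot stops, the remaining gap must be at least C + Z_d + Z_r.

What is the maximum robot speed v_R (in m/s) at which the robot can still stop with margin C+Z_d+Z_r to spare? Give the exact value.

at the boundary: (1/12)·v² + (3/10)·v + (-37/1200) = 0
  disc = (3/10)² − 4·(1/12)·(-37/1200) = 361/3600 ; √disc = 19/60
  v_R = (−(3/10) + 19/60) / (2·(1/12)) = 1/10 m/s
check:
stop time T_s = (1/10)/6 = 0.0167 s
robot covers v_R·T_r = 0.1000·0.3000 = 0.0300 m before braking
robot under decel: 0.1000²/(2·6.0000) = 0.0008 m
person approaches 0.0000·(0.3000+0.0167) = 0.0000 m
C+Z_d+Z_r = 0.0800+0.0150+0.0500 = 0.1450 m
sum ≈ 0.0300+0.0008+0.0000+0.1450 ≈ 0.1758 m = S ✓

v_R_max = 1/10 m/s = 0.1000 m/s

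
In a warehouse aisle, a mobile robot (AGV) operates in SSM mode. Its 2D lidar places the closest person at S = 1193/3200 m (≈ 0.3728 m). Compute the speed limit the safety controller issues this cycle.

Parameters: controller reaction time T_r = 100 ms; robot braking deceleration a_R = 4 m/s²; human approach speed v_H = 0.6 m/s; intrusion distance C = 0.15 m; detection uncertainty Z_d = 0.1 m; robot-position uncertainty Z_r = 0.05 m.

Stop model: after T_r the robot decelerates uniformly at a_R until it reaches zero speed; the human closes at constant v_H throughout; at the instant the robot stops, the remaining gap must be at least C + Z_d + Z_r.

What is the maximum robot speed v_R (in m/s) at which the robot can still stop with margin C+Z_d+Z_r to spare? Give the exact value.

v_R_max = 1/20 m/s = 0.0500 m/s

collect terms ⇒ (1/8)·v_R² + (1/4)·v_R + (-41/3200) = 0
  disc = (1/4)² − 4·(1/8)·(-41/3200) = 441/6400 ; √disc = 21/80
  v_R = (−(1/4) + 21/80) / (2·(1/8)) = 1/20 m/s
check:
braking lasts T_s = (1/20)/4 = 0.0125 s
robot covers v_R·T_r = 0.0500·0.1000 = 0.0050 m before braking
braking distance = 0.0500²/(2·4.0000) = 0.0003 m
human closes 0.6000·0.1125 = 0.0675 m
C+Z_d+Z_r = 0.1500+0.1000+0.0500 = 0.3000 m
sum ≈ 0.0050+0.0003+0.0675+0.3000 ≈ 0.3728 m = S ✓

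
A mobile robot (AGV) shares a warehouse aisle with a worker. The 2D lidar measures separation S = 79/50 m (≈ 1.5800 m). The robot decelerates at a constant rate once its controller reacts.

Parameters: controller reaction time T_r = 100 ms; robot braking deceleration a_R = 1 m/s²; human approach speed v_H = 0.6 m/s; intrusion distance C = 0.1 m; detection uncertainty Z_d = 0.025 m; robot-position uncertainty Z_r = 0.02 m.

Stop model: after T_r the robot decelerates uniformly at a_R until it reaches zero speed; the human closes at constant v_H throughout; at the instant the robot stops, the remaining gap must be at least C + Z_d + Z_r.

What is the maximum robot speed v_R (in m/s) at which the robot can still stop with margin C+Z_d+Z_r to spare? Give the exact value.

quadratic (1/2)·v² + (7/10)·v + (-11/8) = 0
  disc = (7/10)² − 4·(1/2)·(-11/8) = 81/25 ; √disc = 9/5
  v_R = (−(7/10) + 9/5) / (2·(1/2)) = 11/10 m/s
check:
braking lasts T_s = (11/10)/1 = 1.1000 s
reaction-phase robot travel = 1.1000·0.1000 = 0.1100 m
robot covers 1.1000·1.1000 − ½·1.0000·1.1000² = 0.6050 m while stopping
human closes 0.6000·1.2000 = 0.7200 m
residual clearance needed = 0.1000+0.0250+0.0200 = 0.1450 m
sum ≈ 0.1100+0.6050+0.7200+0.1450 ≈ 1.5800 m = S ✓

v_R_max = 11/10 m/s = 1.1000 m/s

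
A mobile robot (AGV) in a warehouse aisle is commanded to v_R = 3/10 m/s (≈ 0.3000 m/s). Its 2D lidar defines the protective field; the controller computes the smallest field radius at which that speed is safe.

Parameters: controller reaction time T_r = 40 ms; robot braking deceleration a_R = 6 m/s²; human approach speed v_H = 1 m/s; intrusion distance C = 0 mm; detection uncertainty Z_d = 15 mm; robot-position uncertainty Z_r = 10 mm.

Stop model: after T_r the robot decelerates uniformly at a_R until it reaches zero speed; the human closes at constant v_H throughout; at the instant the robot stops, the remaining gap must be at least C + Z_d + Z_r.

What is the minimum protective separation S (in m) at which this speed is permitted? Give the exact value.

S_min = 269/2000 m = 0.1345 m

stop time T_s = (3/10)/6 = 0.0500 s
robot covers v_R·T_r = 0.3000·0.0400 = 0.0120 m before braking
robot covers 0.3000·0.0500 − ½·6.0000·0.0500² = 0.0075 m while stopping
human closes 1.0000·0.0900 = 0.0900 m
C+Z_d+Z_r = 0.0000+0.0150+0.0100 = 0.0250 m
S_min ≈ 0.0120+0.0075+0.0900+0.0250  ⇒  S_min = 269/2000 m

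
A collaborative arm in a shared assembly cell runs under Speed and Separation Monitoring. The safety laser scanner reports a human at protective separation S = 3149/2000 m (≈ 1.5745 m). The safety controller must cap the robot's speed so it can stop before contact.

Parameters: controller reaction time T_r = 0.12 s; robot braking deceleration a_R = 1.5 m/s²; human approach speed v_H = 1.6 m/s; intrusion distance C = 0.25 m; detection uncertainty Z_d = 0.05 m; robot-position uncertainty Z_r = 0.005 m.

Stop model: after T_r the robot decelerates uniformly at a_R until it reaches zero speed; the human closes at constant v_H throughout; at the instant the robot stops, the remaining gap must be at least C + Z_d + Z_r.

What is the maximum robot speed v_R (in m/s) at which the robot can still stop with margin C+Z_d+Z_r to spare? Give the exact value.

v_R_max = 3/4 m/s = 0.7500 m/s

at the boundary: (1/3)·v² + (89/75)·v + (-431/400) = 0
  disc = (89/75)² − 4·(1/3)·(-431/400) = 64009/22500 ; √disc = 253/150
  v_R = (−(89/75) + 253/150) / (2·(1/3)) = 3/4 m/s
check:
braking lasts T_s = (3/4)/(3/2) = 0.5000 s
robot covers v_R·T_r = 0.7500·0.1200 = 0.0900 m before braking
robot under decel: 0.7500²/(2·1.5000) = 0.1875 m
person approaches 1.6000·(0.1200+0.5000) = 0.9920 m
residual clearance needed = 0.2500+0.0500+0.0050 = 0.3050 m
sum ≈ 0.0900+0.1875+0.9920+0.3050 ≈ 1.5745 m = S ✓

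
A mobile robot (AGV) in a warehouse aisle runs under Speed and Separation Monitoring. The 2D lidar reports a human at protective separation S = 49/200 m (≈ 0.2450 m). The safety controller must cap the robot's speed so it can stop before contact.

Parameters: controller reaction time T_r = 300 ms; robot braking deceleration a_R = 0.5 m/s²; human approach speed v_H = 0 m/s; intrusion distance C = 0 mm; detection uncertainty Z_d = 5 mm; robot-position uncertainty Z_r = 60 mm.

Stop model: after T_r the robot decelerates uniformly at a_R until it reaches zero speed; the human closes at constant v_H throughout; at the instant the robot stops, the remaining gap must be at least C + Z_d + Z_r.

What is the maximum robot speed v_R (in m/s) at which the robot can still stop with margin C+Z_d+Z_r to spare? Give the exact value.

v_R_max = 3/10 m/s = 0.3000 m/s

at the boundary: (1)·v² + (3/10)·v + (-9/50) = 0
  disc = (3/10)² − 4·(1)·(-9/50) = 81/100 ; √disc = 9/10
  v_R = (−(3/10) + 9/10) / (2·(1)) = 3/10 m/s
check:
braking lasts T_s = (3/10)/(1/2) = 0.6000 s
reaction-phase robot travel = 0.3000·0.3000 = 0.0900 m
robot under decel: 0.3000²/(2·0.5000) = 0.0900 m
person approaches 0.0000·(0.3000+0.6000) = 0.0000 m
margins: 0.0000+0.0050+0.0600 = 0.0650 m
sum ≈ 0.0900+0.0900+0.0000+0.0650 ≈ 0.2450 m = S ✓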